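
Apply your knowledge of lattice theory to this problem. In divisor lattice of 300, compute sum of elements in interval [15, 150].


Interval [15,150] in divisors of 300: [15, 30, 75, 150]
Sum = 270


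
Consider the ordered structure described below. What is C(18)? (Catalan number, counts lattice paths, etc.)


C(n) = C(2n, n) / (n+1).
C(36, 18) = 9075135300
C(18) = 9075135300 / 19 = 477638700


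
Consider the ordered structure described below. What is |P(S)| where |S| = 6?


Power set = 2^n.
2^6 = 64


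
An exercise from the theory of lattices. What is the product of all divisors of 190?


Divisors of 190: [1, 2, 5, 10, 19, 38, 95, 190]
Product = n^(d(n)/2) = 190^(8/2)
Product = 1303210000


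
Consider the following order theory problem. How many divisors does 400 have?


Divisors of 400: [1, 2, 4, 5, 8, 10, 16, 20, 25, 40, 50, 80, 100, 200, 400]
Count: 15


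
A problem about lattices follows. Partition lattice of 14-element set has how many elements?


B(n) = number of set partitions of an n-element set.
B(n) satisfies the recurrence: B(n+1) = sum_k C(n,k)*B(k).
B(14) = 190899322


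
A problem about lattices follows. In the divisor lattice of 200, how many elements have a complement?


An element a is complemented if some b has a meet b = bottom, a join b = top.
a is complemented iff gcd(a, n/a)=1, i.e. a is a unitary divisor of 200.
Complemented elements: 1, 8, 25, 200
Count: 4


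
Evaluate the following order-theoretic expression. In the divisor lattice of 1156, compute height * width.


Height = length of longest chain minus 1; width = size of largest antichain.
A maximum chain: 1 | 17 | 289 | 578 | 1156  (height 4).
A maximum antichain: {4, 34, 289}  (width 3).
Product = 4 * 3 = 12


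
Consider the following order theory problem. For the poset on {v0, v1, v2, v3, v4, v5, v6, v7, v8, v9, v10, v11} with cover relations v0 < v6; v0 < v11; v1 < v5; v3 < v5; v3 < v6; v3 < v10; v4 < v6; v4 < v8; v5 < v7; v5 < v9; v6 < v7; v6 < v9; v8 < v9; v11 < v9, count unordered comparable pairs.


A comparable pair {a,b} has a < b or b < a in the order.
Count unordered pairs where one element is strictly below the other.
Examples: {v0,v6}, {v0,v7}, {v0,v9}, {v0,v11}, ...
Total comparable pairs: 22


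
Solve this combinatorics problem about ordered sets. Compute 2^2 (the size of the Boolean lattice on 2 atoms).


Power set = 2^n.
2^2 = 4


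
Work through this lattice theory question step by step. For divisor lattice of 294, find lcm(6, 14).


In a divisor lattice, join = lcm (least common multiple).
Compute lcm iteratively: start with first element, then lcm(current, next).
Elements: [6, 14]
lcm(6,14) = 42
Final lcm = 42


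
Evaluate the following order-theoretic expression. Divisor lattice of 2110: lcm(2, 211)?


Join=lcm.
gcd(2,211)=1
lcm=422


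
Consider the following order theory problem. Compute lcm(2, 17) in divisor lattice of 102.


In a divisor lattice, join = lcm (least common multiple).
gcd(2,17) = 1
lcm(2,17) = 2*17/gcd = 34/1 = 34


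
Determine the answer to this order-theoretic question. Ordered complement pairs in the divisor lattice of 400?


Complement pair (a,b): a meet b = bottom, a join b = top.
Here: gcd(a,b)=1 and lcm(a,b)=400, i.e. a*b=400 with a,b coprime.
Pairs found: (1,400), (16,25), (25,16), (400,1)
Total ordered pairs: 4


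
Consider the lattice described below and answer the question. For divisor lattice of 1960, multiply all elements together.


Divisors of 1960: [1, 2, 4, 5, 7, 8, 10, 14, 20, 28, 35, 40, 49, 56, 70, 98, 140, 196, 245, 280, 392, 490, 980, 1960]
Product = n^(d(n)/2) = 1960^(24/2)
Product = 3214199700417740936751087616000000000000


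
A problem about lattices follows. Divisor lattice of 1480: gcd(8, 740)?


Meet=gcd.
gcd(8,740)=4


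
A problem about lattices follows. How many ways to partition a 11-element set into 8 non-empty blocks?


S(n,k) = k*S(n-1,k) + S(n-1,k-1).
S(10,8) = 750, S(10,7) = 5880
S(11,8) = 8*750 + 5880 = 6000 + 5880
S(11,8) = 11880


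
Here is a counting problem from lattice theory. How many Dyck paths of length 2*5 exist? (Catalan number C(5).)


C(n) = C(2n, n) / (n+1).
C(10, 5) = 252
C(5) = 252 / 6 = 42


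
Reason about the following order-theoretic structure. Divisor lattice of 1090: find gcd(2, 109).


In a divisor lattice, meet = gcd (greatest common divisor).
By Euclidean algorithm or factoring: gcd(2,109) = 1


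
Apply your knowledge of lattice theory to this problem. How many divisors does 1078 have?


Divisors of 1078: [1, 2, 7, 11, 14, 22, 49, 77, 98, 154, 539, 1078]
Count: 12


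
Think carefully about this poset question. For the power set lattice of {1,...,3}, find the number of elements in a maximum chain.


A chain is a totally ordered subset; we count the number of elements in a maximum chain.
Compute, for each element x, the size of the longest chain ending at x:
  {}: 1
  {1}: 2
  {2}: 2
  {3}: 2
  {1,2}: 3
  {1,3}: 3
  ...
A maximum chain: {} < {1} < {1,2} < {1,2,3}
Number of elements in the longest chain: 4


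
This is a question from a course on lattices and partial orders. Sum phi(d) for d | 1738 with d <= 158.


Divisors of 1738 up to 158: [1, 2, 11, 22, 79, 158]
phi values: [1, 1, 10, 10, 78, 78]
Sum = 178


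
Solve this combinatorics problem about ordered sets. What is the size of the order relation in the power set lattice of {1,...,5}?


The order relation is {(a,b) : a <= b}, reflexive so it includes (a,a).
Examples: ({},{}), ({},{1,2}), ({},{1,2,3}), ({},{1,2,3,4}), ({},{1,2,3,4,5}), ...
Total ordered pairs: 243


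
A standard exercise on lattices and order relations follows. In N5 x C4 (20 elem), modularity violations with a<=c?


Modular law: if a <= c then a v (b ^ c) = (a v b) ^ c.
Check all triples (a,b,c) with a <= c among 20 elements.
  e.g. a=(a,0), b=(c,0), c=(b,0): lhs=(a,0) != rhs=(b,0)
  e.g. a=(a,0), b=(c,1), c=(b,0): lhs=(a,0) != rhs=(b,0)
Total violating triples: 40


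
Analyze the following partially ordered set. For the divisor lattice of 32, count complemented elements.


An element a is complemented if some b has a meet b = bottom, a join b = top.
a is complemented iff gcd(a, n/a)=1, i.e. a is a unitary divisor of 32.
Complemented elements: 1, 32
Count: 2


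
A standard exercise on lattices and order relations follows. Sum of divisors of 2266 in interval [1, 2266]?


Interval [1,2266] in divisors of 2266: [1, 2, 11, 22, 103, 206, 1133, 2266]
Sum = 3744


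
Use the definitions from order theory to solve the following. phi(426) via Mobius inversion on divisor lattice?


phi(n) = n * prod_{p|n} (1 - 1/p).
Prime divisors of 426: [2, 3, 71]
phi(426) = 426 * (1 - 1/2) * (1 - 1/3) * (1 - 1/71)
phi(426) = 140


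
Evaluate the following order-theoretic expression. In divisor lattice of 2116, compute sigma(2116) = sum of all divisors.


sigma(n) = sum of divisors.
Divisors of 2116: [1, 2, 4, 23, 46, 92, 529, 1058, 2116]
Sum = 3871


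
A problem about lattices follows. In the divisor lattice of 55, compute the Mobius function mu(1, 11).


In a divisor lattice, mu(a,b) = mu(b/a) where mu is the classical Mobius function.
b/a = 11/1 = 11
Prime factorization of 11: primes [11]
11 is squarefree with 1 prime factor(s), so mu(11) = (-1)^1 = -1


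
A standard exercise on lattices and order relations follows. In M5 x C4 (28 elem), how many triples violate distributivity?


Distributive law: a ^ (b v c) = (a ^ b) v (a ^ c).
Check all 28^3 = 21952 ordered triples (a,b,c).
  e.g. a=(a1,0), b=(a2,0), c=(a3,0): lhs=(a1,0) != rhs=(0,0)
  e.g. a=(a1,0), b=(a2,0), c=(a3,1): lhs=(a1,0) != rhs=(0,0)
Total violating triples: 3840


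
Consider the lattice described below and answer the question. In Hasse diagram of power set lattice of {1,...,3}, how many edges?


A cover relation a -< b holds when a < b with no c strictly between.
Cover relations:
  {} -< {1}
  {} -< {2}
  {} -< {3}
  {1} -< {1,2}
  {1} -< {1,3}
  {2} -< {1,2}
  {2} -< {2,3}
  {3} -< {1,3}
  ...4 more
Total: 12


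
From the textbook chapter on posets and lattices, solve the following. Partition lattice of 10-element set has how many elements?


B(n) = number of set partitions of an n-element set.
B(n) satisfies the recurrence: B(n+1) = sum_k C(n,k)*B(k).
B(10) = 115975


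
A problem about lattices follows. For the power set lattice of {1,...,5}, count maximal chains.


A maximal chain goes from the minimum element to a maximal element via cover relations.
Counting all min-to-max paths in the cover graph.
Total maximal chains: 120


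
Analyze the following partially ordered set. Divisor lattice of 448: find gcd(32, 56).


In a divisor lattice, meet = gcd (greatest common divisor).
By Euclidean algorithm or factoring: gcd(32,56) = 8


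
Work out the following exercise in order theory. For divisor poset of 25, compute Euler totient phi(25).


phi(n) = n * prod_{p|n} (1 - 1/p).
Prime divisors of 25: [5]
phi(25) = 25 * (1 - 1/5)
phi(25) = 20


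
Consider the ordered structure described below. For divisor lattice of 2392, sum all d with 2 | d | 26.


Interval [2,26] in divisors of 2392: [2, 26]
Sum = 28


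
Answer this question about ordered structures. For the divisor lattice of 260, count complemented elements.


An element a is complemented if some b has a meet b = bottom, a join b = top.
a is complemented iff gcd(a, n/a)=1, i.e. a is a unitary divisor of 260.
Complemented elements: 1, 4, 5, 13, 20, 52, ... (2 more)
Count: 8


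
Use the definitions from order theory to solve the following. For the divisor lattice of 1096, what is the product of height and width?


Height = length of longest chain minus 1; width = size of largest antichain.
A maximum chain: 1 | 137 | 274 | 548 | 1096  (height 4).
A maximum antichain: {2, 137}  (width 2).
Product = 4 * 2 = 8


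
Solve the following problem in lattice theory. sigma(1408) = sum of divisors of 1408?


sigma(n) = sum of divisors.
Divisors of 1408: [1, 2, 4, 8, 11, 16, 22, 32, 44, 64, 88, 128, 176, 352, 704, 1408]
Sum = 3060


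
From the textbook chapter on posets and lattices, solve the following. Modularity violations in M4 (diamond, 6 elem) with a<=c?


Modular law: if a <= c then a v (b ^ c) = (a v b) ^ c.
Check all triples (a,b,c) with a <= c among 6 elements.
This lattice is modular (diamonds M_m and their chain-products are modular).
Total violating triples: 0


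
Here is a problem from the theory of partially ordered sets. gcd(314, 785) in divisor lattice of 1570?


Meet=gcd.
gcd(314,785)=157


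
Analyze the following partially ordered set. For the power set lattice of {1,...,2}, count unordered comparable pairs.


A comparable pair {a,b} has a < b or b < a in the order.
Count unordered pairs where one element is strictly below the other.
Examples: {{},{1}}, {{},{2}}, {{},{1,2}}, {{1},{1,2}}, ...
Total comparable pairs: 5


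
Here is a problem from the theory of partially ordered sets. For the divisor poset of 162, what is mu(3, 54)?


In a divisor lattice, mu(a,b) = mu(b/a) where mu is the classical Mobius function.
b/a = 54/3 = 18
Prime factorization of 18: primes [2, 3]
18 is not squarefree, so mu(18) = 0


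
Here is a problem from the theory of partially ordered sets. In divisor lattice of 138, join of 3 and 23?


In a divisor lattice, join = lcm (least common multiple).
gcd(3,23) = 1
lcm(3,23) = 3*23/gcd = 69/1 = 69


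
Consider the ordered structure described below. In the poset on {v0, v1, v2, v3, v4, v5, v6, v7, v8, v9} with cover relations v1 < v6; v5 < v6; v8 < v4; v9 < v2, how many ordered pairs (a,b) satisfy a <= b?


The order relation is {(a,b) : a <= b}, reflexive so it includes (a,a).
Examples: (v0,v0), (v1,v1), (v1,v6), (v2,v2), (v3,v3), ...
Total ordered pairs: 14


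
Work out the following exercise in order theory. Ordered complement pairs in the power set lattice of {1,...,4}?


Complement pair (a,b): a meet b = bottom, a join b = top.
Here: A intersect B = {} and A union B = {1,...,4}.
Pairs found: ({},{1,2,3,4}), ({1},{2,3,4}), ({2},{1,3,4}), ({3},{1,2,4}), ... (12 more)
Total ordered pairs: 16


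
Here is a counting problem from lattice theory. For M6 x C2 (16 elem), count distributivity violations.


Distributive law: a ^ (b v c) = (a ^ b) v (a ^ c).
Check all 16^3 = 4096 ordered triples (a,b,c).
  e.g. a=(a1,0), b=(a2,0), c=(a3,0): lhs=(a1,0) != rhs=(0,0)
  e.g. a=(a1,0), b=(a2,0), c=(a3,1): lhs=(a1,0) != rhs=(0,0)
Total violating triples: 960


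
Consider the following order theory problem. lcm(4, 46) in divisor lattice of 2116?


Join=lcm.
gcd(4,46)=2
lcm=92


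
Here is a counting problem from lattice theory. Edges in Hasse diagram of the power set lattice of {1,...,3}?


A cover relation a -< b holds when a < b with no c strictly between.
Cover relations:
  {} -< {1}
  {} -< {2}
  {} -< {3}
  {1} -< {1,2}
  {1} -< {1,3}
  {2} -< {1,2}
  {2} -< {2,3}
  {3} -< {1,3}
  ...4 more
Total: 12


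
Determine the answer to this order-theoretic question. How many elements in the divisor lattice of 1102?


Divisors of 1102: [1, 2, 19, 29, 38, 58, 551, 1102]
Count: 8


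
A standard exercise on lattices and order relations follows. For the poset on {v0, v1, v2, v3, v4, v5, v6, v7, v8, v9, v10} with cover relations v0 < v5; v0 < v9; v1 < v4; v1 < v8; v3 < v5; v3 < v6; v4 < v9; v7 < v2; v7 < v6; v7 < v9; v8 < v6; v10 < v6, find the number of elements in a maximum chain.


A chain is a totally ordered subset; we count the number of elements in a maximum chain.
Compute, for each element x, the size of the longest chain ending at x:
  v0: 1
  v1: 1
  v3: 1
  v7: 1
  v10: 1
  v2: 2
  ...
A maximum chain: v1 < v8 < v6
Number of elements in the longest chain: 3


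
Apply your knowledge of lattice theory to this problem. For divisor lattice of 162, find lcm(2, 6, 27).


In a divisor lattice, join = lcm (least common multiple).
Compute lcm iteratively: start with first element, then lcm(current, next).
Elements: [2, 6, 27]
lcm(2,6) = 6
lcm(6,27) = 54
Final lcm = 54


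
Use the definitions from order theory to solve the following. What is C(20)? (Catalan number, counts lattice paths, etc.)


C(n) = C(2n, n) / (n+1).
C(40, 20) = 137846528820
C(20) = 137846528820 / 21 = 6564120420


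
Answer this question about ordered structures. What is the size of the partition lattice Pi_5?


B(n) = number of set partitions of an n-element set.
B(n) satisfies the recurrence: B(n+1) = sum_k C(n,k)*B(k).
B(5) = 52


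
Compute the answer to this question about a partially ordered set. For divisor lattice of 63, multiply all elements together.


Divisors of 63: [1, 3, 7, 9, 21, 63]
Product = n^(d(n)/2) = 63^(6/2)
Product = 250047


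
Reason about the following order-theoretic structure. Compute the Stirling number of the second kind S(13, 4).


S(n,k) = k*S(n-1,k) + S(n-1,k-1).
S(12,4) = 611501, S(12,3) = 86526
S(13,4) = 4*611501 + 86526 = 2446004 + 86526
S(13,4) = 2532530


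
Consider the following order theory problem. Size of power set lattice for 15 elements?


Power set = 2^n.
2^15 = 32768


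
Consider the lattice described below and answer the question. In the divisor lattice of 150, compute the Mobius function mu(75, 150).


In a divisor lattice, mu(a,b) = mu(b/a) where mu is the classical Mobius function.
b/a = 150/75 = 2
Prime factorization of 2: primes [2]
2 is squarefree with 1 prime factor(s), so mu(2) = (-1)^1 = -1


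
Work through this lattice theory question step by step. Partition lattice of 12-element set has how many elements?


B(n) = number of set partitions of an n-element set.
B(n) satisfies the recurrence: B(n+1) = sum_k C(n,k)*B(k).
B(12) = 4213597


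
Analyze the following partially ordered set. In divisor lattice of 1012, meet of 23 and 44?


In a divisor lattice, meet = gcd (greatest common divisor).
By Euclidean algorithm or factoring: gcd(23,44) = 1


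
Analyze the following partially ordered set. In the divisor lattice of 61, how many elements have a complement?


An element a is complemented if some b has a meet b = bottom, a join b = top.
a is complemented iff gcd(a, n/a)=1, i.e. a is a unitary divisor of 61.
Complemented elements: 1, 61
Count: 2


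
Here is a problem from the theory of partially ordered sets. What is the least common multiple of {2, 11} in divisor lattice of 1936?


In a divisor lattice, join = lcm (least common multiple).
Compute lcm iteratively: start with first element, then lcm(current, next).
Elements: [2, 11]
lcm(2,11) = 22
Final lcm = 22


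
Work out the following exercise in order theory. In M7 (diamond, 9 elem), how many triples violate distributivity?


Distributive law: a ^ (b v c) = (a ^ b) v (a ^ c).
Check all 9^3 = 729 ordered triples (a,b,c).
  e.g. a=a1, b=a2, c=a3: lhs=a1 != rhs=0
  e.g. a=a1, b=a2, c=a4: lhs=a1 != rhs=0
Total violating triples: 210


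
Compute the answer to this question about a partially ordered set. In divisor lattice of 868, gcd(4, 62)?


Meet=gcd.
gcd(4,62)=2


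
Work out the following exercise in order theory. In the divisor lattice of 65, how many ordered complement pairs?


Complement pair (a,b): a meet b = bottom, a join b = top.
Here: gcd(a,b)=1 and lcm(a,b)=65, i.e. a*b=65 with a,b coprime.
Pairs found: (1,65), (5,13), (13,5), (65,1)
Total ordered pairs: 4


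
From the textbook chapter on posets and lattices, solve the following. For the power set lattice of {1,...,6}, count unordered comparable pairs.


A comparable pair {a,b} has a < b or b < a in the order.
Count unordered pairs where one element is strictly below the other.
Examples: {{},{1}}, {{},{2}}, {{},{3}}, {{},{4}}, ...
Total comparable pairs: 665


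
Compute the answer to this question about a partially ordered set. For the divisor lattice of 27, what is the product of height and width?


Height = length of longest chain minus 1; width = size of largest antichain.
A maximum chain: 1 | 3 | 9 | 27  (height 3).
A maximum antichain: {1}  (width 1).
Product = 3 * 1 = 3


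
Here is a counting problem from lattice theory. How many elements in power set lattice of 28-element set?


Power set = 2^n.
2^28 = 268435456


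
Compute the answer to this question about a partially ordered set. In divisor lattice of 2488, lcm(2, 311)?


Join=lcm.
gcd(2,311)=1
lcm=622


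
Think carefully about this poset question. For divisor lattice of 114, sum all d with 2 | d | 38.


Interval [2,38] in divisors of 114: [2, 38]
Sum = 40


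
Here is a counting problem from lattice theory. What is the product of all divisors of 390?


Divisors of 390: [1, 2, 3, 5, 6, 10, 13, 15, 26, 30, 39, 65, 78, 130, 195, 390]
Product = n^(d(n)/2) = 390^(16/2)
Product = 535200926048100000000


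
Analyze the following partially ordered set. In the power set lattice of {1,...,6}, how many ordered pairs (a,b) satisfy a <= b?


The order relation is {(a,b) : a <= b}, reflexive so it includes (a,a).
Examples: ({},{}), ({},{1,2}), ({},{1,2,3}), ({},{1,2,3,4}), ({},{1,2,3,4,5}), ...
Total ordered pairs: 729


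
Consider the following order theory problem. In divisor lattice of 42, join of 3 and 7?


In a divisor lattice, join = lcm (least common multiple).
gcd(3,7) = 1
lcm(3,7) = 3*7/gcd = 21/1 = 21


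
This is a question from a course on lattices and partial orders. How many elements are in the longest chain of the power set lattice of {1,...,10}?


A chain is a totally ordered subset; we count the number of elements in a maximum chain.
Compute, for each element x, the size of the longest chain ending at x:
  {}: 1
  {1}: 2
  {2}: 2
  {3}: 2
  {4}: 2
  {5}: 2
  ...
A maximum chain: {} < {1} < {1,2} < {1,2,3} < {1,2,3,4} < {1,2,3,4,5} < {1,2,3,4,5,6} < {1,2,3,4,5,6,7} < {1,2,3,4,5,6,7,8} < {1,2,3,4,5,6,7,8,9} < {1,2,3,4,5,6,7,8,9,10}
Number of elements in the longest chain: 11


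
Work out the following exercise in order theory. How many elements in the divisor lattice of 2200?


Divisors of 2200: [1, 2, 4, 5, 8, 10, 11, 20, 22, 25, 40, 44, 50, 55, 88, 100, 110, 200, 220, 275, 440, 550, 1100, 2200]
Count: 24


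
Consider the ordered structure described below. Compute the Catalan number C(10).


C(n) = C(2n, n) / (n+1).
C(20, 10) = 184756
C(10) = 184756 / 11 = 16796


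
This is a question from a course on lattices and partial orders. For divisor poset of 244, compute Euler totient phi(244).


phi(n) = n * prod_{p|n} (1 - 1/p).
Prime divisors of 244: [2, 61]
phi(244) = 244 * (1 - 1/2) * (1 - 1/61)
phi(244) = 120


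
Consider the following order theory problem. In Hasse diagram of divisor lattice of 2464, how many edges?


A cover relation a -< b holds when a < b with no c strictly between.
Cover relations:
  1 -< 2
  1 -< 7
  1 -< 11
  2 -< 4
  2 -< 14
  2 -< 22
  4 -< 8
  4 -< 28
  ...36 more
Total: 44


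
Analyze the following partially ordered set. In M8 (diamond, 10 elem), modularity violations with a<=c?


Modular law: if a <= c then a v (b ^ c) = (a v b) ^ c.
Check all triples (a,b,c) with a <= c among 10 elements.
This lattice is modular (diamonds M_m and their chain-products are modular).
Total violating triples: 0


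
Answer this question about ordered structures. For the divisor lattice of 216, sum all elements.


sigma(n) = sum of divisors.
Divisors of 216: [1, 2, 3, 4, 6, 8, 9, 12, 18, 24, 27, 36, 54, 72, 108, 216]
Sum = 600


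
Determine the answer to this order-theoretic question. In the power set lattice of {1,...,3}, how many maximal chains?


A maximal chain goes from the minimum element to a maximal element via cover relations.
Counting all min-to-max paths in the cover graph.
Total maximal chains: 6


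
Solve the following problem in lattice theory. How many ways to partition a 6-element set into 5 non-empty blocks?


S(n,k) = k*S(n-1,k) + S(n-1,k-1).
S(5,5) = 1, S(5,4) = 10
S(6,5) = 5*1 + 10 = 5 + 10
S(6,5) = 15


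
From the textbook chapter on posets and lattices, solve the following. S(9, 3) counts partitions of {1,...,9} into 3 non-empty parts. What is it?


S(n,k) = k*S(n-1,k) + S(n-1,k-1).
S(8,3) = 966, S(8,2) = 127
S(9,3) = 3*966 + 127 = 2898 + 127
S(9,3) = 3025


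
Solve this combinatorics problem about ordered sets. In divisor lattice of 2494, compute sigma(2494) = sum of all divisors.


sigma(n) = sum of divisors.
Divisors of 2494: [1, 2, 29, 43, 58, 86, 1247, 2494]
Sum = 3960


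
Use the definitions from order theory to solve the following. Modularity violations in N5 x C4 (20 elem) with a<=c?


Modular law: if a <= c then a v (b ^ c) = (a v b) ^ c.
Check all triples (a,b,c) with a <= c among 20 elements.
  e.g. a=(a,0), b=(c,0), c=(b,0): lhs=(a,0) != rhs=(b,0)
  e.g. a=(a,0), b=(c,1), c=(b,0): lhs=(a,0) != rhs=(b,0)
Total violating triples: 40


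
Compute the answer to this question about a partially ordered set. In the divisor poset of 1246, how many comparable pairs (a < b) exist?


A comparable pair {a,b} has a < b or b < a in the order.
Count unordered pairs where one element is strictly below the other.
Examples: {1,2}, {1,7}, {1,14}, {1,89}, ...
Total comparable pairs: 19


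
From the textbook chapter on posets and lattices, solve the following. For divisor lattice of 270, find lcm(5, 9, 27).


In a divisor lattice, join = lcm (least common multiple).
Compute lcm iteratively: start with first element, then lcm(current, next).
Elements: [5, 9, 27]
lcm(5,9) = 45
lcm(45,27) = 135
Final lcm = 135


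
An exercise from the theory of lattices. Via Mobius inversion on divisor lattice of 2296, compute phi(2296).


phi(n) = n * prod_{p|n} (1 - 1/p).
Prime divisors of 2296: [2, 7, 41]
phi(2296) = 2296 * (1 - 1/2) * (1 - 1/7) * (1 - 1/41)
phi(2296) = 960


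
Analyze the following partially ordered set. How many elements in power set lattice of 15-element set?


Power set = 2^n.
2^15 = 32768


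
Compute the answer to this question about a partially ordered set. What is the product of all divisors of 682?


Divisors of 682: [1, 2, 11, 22, 31, 62, 341, 682]
Product = n^(d(n)/2) = 682^(8/2)
Product = 216340335376


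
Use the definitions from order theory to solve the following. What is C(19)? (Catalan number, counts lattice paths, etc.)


C(n) = C(2n, n) / (n+1).
C(38, 19) = 35345263800
C(19) = 35345263800 / 20 = 1767263190


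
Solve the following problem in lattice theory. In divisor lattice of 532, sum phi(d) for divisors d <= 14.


Divisors of 532 up to 14: [1, 2, 4, 7, 14]
phi values: [1, 1, 2, 6, 6]
Sum = 16


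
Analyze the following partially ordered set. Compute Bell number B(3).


B(n) = number of set partitions of an n-element set.
B(n) satisfies the recurrence: B(n+1) = sum_k C(n,k)*B(k).
B(3) = 5


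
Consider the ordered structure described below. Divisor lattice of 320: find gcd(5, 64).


In a divisor lattice, meet = gcd (greatest common divisor).
By Euclidean algorithm or factoring: gcd(5,64) = 1


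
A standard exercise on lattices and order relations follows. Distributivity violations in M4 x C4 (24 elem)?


Distributive law: a ^ (b v c) = (a ^ b) v (a ^ c).
Check all 24^3 = 13824 ordered triples (a,b,c).
  e.g. a=(a1,0), b=(a2,0), c=(a3,0): lhs=(a1,0) != rhs=(0,0)
  e.g. a=(a1,0), b=(a2,0), c=(a3,1): lhs=(a1,0) != rhs=(0,0)
Total violating triples: 1536


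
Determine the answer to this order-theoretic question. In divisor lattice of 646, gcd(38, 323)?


Meet=gcd.
gcd(38,323)=19


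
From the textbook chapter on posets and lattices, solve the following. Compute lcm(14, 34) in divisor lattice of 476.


In a divisor lattice, join = lcm (least common multiple).
gcd(14,34) = 2
lcm(14,34) = 14*34/gcd = 476/2 = 238


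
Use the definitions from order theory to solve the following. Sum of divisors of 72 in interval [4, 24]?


Interval [4,24] in divisors of 72: [4, 8, 12, 24]
Sum = 48


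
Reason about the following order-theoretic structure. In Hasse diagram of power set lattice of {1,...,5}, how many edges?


A cover relation a -< b holds when a < b with no c strictly between.
Cover relations:
  {} -< {1}
  {} -< {2}
  {} -< {3}
  {} -< {4}
  {} -< {5}
  {1} -< {1,2}
  {1} -< {1,3}
  {1} -< {1,4}
  ...72 more
Total: 80


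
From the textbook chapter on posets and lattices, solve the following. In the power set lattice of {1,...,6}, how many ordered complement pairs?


Complement pair (a,b): a meet b = bottom, a join b = top.
Here: A intersect B = {} and A union B = {1,...,6}.
Pairs found: ({},{1,2,3,4,5,6}), ({1},{2,3,4,5,6}), ({2},{1,3,4,5,6}), ({3},{1,2,4,5,6}), ... (60 more)
Total ordered pairs: 64


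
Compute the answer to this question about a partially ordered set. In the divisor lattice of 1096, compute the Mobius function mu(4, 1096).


In a divisor lattice, mu(a,b) = mu(b/a) where mu is the classical Mobius function.
b/a = 1096/4 = 274
Prime factorization of 274: primes [2, 137]
274 is squarefree with 2 prime factor(s), so mu(274) = (-1)^2 = 1


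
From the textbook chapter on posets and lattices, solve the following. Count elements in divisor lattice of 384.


Divisors of 384: [1, 2, 3, 4, 6, 8, 12, 16, 24, 32, 48, 64, 96, 128, 192, 384]
Count: 16


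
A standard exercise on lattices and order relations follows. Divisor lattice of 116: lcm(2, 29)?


Join=lcm.
gcd(2,29)=1
lcm=58


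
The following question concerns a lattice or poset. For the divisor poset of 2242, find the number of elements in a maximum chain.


A chain is a totally ordered subset; we count the number of elements in a maximum chain.
Compute, for each element x, the size of the longest chain ending at x:
  1: 1
  2: 2
  19: 2
  59: 2
  38: 3
  118: 3
  ...
A maximum chain: 1 < 2 < 38 < 2242
Number of elements in the longest chain: 4


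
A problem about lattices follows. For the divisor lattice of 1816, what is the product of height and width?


Height = length of longest chain minus 1; width = size of largest antichain.
A maximum chain: 1 | 227 | 454 | 908 | 1816  (height 4).
A maximum antichain: {2, 227}  (width 2).
Product = 4 * 2 = 8


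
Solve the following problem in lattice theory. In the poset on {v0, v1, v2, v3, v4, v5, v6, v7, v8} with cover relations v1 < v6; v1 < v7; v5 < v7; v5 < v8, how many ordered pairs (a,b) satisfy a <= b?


The order relation is {(a,b) : a <= b}, reflexive so it includes (a,a).
Examples: (v0,v0), (v1,v1), (v1,v6), (v1,v7), (v2,v2), ...
Total ordered pairs: 13


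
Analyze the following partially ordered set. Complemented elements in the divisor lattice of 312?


An element a is complemented if some b has a meet b = bottom, a join b = top.
a is complemented iff gcd(a, n/a)=1, i.e. a is a unitary divisor of 312.
Complemented elements: 1, 3, 8, 13, 24, 39, ... (2 more)
Count: 8


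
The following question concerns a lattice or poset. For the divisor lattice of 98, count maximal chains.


A maximal chain goes from the minimum element to a maximal element via cover relations.
Counting all min-to-max paths in the cover graph.
Total maximal chains: 3


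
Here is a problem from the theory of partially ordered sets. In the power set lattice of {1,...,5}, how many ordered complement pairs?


Complement pair (a,b): a meet b = bottom, a join b = top.
Here: A intersect B = {} and A union B = {1,...,5}.
Pairs found: ({},{1,2,3,4,5}), ({1},{2,3,4,5}), ({2},{1,3,4,5}), ({3},{1,2,4,5}), ... (28 more)
Total ordered pairs: 32


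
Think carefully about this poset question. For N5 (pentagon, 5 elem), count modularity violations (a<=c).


Modular law: if a <= c then a v (b ^ c) = (a v b) ^ c.
Check all triples (a,b,c) with a <= c among 5 elements.
  e.g. a=a, b=c, c=b: lhs=a != rhs=b
Total violating triples: 1


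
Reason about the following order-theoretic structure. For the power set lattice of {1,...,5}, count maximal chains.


A maximal chain goes from the minimum element to a maximal element via cover relations.
Counting all min-to-max paths in the cover graph.
Total maximal chains: 120


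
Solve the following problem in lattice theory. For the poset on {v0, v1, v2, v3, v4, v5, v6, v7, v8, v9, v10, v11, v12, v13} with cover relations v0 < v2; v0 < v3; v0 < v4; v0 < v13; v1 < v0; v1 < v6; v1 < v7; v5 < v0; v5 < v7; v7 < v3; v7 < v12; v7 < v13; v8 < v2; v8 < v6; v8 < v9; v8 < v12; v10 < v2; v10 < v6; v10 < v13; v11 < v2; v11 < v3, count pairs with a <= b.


The order relation is {(a,b) : a <= b}, reflexive so it includes (a,a).
Examples: (v0,v0), (v0,v13), (v0,v2), (v0,v3), (v0,v4), ...
Total ordered pairs: 45


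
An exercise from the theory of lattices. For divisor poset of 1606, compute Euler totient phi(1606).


phi(n) = n * prod_{p|n} (1 - 1/p).
Prime divisors of 1606: [2, 11, 73]
phi(1606) = 1606 * (1 - 1/2) * (1 - 1/11) * (1 - 1/73)
phi(1606) = 720


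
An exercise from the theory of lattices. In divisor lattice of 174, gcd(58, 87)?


Meet=gcd.
gcd(58,87)=29


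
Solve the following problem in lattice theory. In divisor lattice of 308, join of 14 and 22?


In a divisor lattice, join = lcm (least common multiple).
gcd(14,22) = 2
lcm(14,22) = 14*22/gcd = 308/2 = 154


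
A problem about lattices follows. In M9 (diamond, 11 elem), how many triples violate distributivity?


Distributive law: a ^ (b v c) = (a ^ b) v (a ^ c).
Check all 11^3 = 1331 ordered triples (a,b,c).
  e.g. a=a1, b=a2, c=a3: lhs=a1 != rhs=0
  e.g. a=a1, b=a2, c=a4: lhs=a1 != rhs=0
Total violating triples: 504


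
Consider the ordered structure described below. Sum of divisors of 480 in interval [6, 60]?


Interval [6,60] in divisors of 480: [6, 12, 30, 60]
Sum = 108


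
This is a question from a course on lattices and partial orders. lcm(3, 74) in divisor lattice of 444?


Join=lcm.
gcd(3,74)=1
lcm=222


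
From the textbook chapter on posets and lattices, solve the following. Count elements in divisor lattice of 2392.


Divisors of 2392: [1, 2, 4, 8, 13, 23, 26, 46, 52, 92, 104, 184, 299, 598, 1196, 2392]
Count: 16


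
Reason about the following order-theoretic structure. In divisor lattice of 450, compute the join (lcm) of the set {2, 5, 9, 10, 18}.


In a divisor lattice, join = lcm (least common multiple).
Compute lcm iteratively: start with first element, then lcm(current, next).
Elements: [2, 5, 9, 10, 18]
lcm(2,5) = 10
lcm(10,9) = 90
lcm(90,10) = 90
lcm(90,18) = 90
Final lcm = 90


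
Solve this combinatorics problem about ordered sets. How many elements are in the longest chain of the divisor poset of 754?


A chain is a totally ordered subset; we count the number of elements in a maximum chain.
Compute, for each element x, the size of the longest chain ending at x:
  1: 1
  2: 2
  13: 2
  29: 2
  26: 3
  58: 3
  ...
A maximum chain: 1 < 2 < 26 < 754
Number of elements in the longest chain: 4


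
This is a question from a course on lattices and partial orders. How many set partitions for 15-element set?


B(n) = number of set partitions of an n-element set.
B(n) satisfies the recurrence: B(n+1) = sum_k C(n,k)*B(k).
B(15) = 1382958545


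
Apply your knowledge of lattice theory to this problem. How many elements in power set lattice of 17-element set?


Power set = 2^n.
2^17 = 131072


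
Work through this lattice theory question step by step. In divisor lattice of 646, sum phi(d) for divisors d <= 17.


Divisors of 646 up to 17: [1, 2, 17]
phi values: [1, 1, 16]
Sum = 18


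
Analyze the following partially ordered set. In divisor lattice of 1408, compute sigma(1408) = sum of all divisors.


sigma(n) = sum of divisors.
Divisors of 1408: [1, 2, 4, 8, 11, 16, 22, 32, 44, 64, 88, 128, 176, 352, 704, 1408]
Sum = 3060


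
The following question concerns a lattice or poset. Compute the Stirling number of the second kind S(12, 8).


S(n,k) = k*S(n-1,k) + S(n-1,k-1).
S(11,8) = 11880, S(11,7) = 63987
S(12,8) = 8*11880 + 63987 = 95040 + 63987
S(12,8) = 159027


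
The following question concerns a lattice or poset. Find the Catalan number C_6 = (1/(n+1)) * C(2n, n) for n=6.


C(n) = C(2n, n) / (n+1).
C(12, 6) = 924
C(6) = 924 / 7 = 132


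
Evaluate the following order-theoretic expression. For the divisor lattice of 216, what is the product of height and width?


Height = length of longest chain minus 1; width = size of largest antichain.
A maximum chain: 1 | 3 | 9 | 27 | 54 | 108 | 216  (height 6).
A maximum antichain: {8, 12, 18, 27}  (width 4).
Product = 6 * 4 = 24


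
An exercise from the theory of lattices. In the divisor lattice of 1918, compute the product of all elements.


Divisors of 1918: [1, 2, 7, 14, 137, 274, 959, 1918]
Product = n^(d(n)/2) = 1918^(8/2)
Product = 13533010268176


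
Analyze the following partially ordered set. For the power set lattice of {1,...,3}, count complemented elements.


An element a is complemented if some b has a meet b = bottom, a join b = top.
every subset A has complement S\A, so all elements are complemented.
Complemented elements: {}, {1}, {2}, {3}, {1,2}, {1,3}, ... (2 more)
Count: 8


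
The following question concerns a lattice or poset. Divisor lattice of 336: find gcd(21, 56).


In a divisor lattice, meet = gcd (greatest common divisor).
By Euclidean algorithm or factoring: gcd(21,56) = 7


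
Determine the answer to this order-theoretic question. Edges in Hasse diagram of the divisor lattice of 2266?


A cover relation a -< b holds when a < b with no c strictly between.
Cover relations:
  1 -< 2
  1 -< 11
  1 -< 103
  2 -< 22
  2 -< 206
  11 -< 22
  11 -< 1133
  22 -< 2266
  ...4 more
Total: 12


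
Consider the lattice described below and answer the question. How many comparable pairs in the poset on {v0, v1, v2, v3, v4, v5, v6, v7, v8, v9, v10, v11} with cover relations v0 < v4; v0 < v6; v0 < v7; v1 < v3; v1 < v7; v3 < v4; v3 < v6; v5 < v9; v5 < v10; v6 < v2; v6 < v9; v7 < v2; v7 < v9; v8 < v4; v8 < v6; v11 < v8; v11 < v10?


A comparable pair {a,b} has a < b or b < a in the order.
Count unordered pairs where one element is strictly below the other.
Examples: {v0,v2}, {v0,v4}, {v0,v6}, {v0,v7}, ...
Total comparable pairs: 31


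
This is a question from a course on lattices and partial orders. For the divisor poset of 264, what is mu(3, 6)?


In a divisor lattice, mu(a,b) = mu(b/a) where mu is the classical Mobius function.
b/a = 6/3 = 2
Prime factorization of 2: primes [2]
2 is squarefree with 1 prime factor(s), so mu(2) = (-1)^1 = -1


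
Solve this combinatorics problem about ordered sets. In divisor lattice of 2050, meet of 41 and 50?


In a divisor lattice, meet = gcd (greatest common divisor).
By Euclidean algorithm or factoring: gcd(41,50) = 1


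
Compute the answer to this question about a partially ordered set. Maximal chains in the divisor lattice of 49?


A maximal chain goes from the minimum element to a maximal element via cover relations.
Counting all min-to-max paths in the cover graph.
Total maximal chains: 1


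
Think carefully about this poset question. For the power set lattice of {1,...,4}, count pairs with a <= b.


The order relation is {(a,b) : a <= b}, reflexive so it includes (a,a).
Examples: ({},{}), ({},{1,2}), ({},{1,2,3}), ({},{1,2,3,4}), ({},{1,2,4}), ...
Total ordered pairs: 81


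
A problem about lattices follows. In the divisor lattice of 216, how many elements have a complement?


An element a is complemented if some b has a meet b = bottom, a join b = top.
a is complemented iff gcd(a, n/a)=1, i.e. a is a unitary divisor of 216.
Complemented elements: 1, 8, 27, 216
Count: 4


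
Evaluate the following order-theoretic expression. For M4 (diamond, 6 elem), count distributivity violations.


Distributive law: a ^ (b v c) = (a ^ b) v (a ^ c).
Check all 6^3 = 216 ordered triples (a,b,c).
  e.g. a=a1, b=a2, c=a3: lhs=a1 != rhs=0
  e.g. a=a1, b=a2, c=a4: lhs=a1 != rhs=0
Total violating triples: 24


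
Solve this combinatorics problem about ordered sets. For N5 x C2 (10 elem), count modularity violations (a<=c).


Modular law: if a <= c then a v (b ^ c) = (a v b) ^ c.
Check all triples (a,b,c) with a <= c among 10 elements.
  e.g. a=(a,0), b=(c,0), c=(b,0): lhs=(a,0) != rhs=(b,0)
  e.g. a=(a,0), b=(c,1), c=(b,0): lhs=(a,0) != rhs=(b,0)
Total violating triples: 6


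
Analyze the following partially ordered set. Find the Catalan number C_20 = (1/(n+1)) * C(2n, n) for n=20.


C(n) = C(2n, n) / (n+1).
C(40, 20) = 137846528820
C(20) = 137846528820 / 21 = 6564120420


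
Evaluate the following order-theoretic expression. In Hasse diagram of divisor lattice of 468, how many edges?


A cover relation a -< b holds when a < b with no c strictly between.
Cover relations:
  1 -< 2
  1 -< 3
  1 -< 13
  2 -< 4
  2 -< 6
  2 -< 26
  3 -< 6
  3 -< 9
  ...25 more
Total: 33


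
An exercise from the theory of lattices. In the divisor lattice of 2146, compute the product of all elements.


Divisors of 2146: [1, 2, 29, 37, 58, 74, 1073, 2146]
Product = n^(d(n)/2) = 2146^(8/2)
Product = 21208935459856


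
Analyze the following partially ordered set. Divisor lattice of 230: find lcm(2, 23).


In a divisor lattice, join = lcm (least common multiple).
gcd(2,23) = 1
lcm(2,23) = 2*23/gcd = 46/1 = 46


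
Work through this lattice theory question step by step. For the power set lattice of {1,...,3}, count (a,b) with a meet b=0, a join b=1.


Complement pair (a,b): a meet b = bottom, a join b = top.
Here: A intersect B = {} and A union B = {1,...,3}.
Pairs found: ({},{1,2,3}), ({1},{2,3}), ({2},{1,3}), ({3},{1,2}), ... (4 more)
Total ordered pairs: 8


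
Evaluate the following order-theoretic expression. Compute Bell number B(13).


B(n) = number of set partitions of an n-element set.
B(n) satisfies the recurrence: B(n+1) = sum_k C(n,k)*B(k).
B(13) = 27644437
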